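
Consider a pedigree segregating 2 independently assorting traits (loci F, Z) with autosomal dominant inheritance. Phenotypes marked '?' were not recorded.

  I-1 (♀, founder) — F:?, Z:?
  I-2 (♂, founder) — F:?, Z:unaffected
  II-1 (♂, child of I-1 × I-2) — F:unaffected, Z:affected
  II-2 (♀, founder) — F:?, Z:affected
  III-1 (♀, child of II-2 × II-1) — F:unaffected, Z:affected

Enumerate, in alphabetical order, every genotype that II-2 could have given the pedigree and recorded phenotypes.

II-2 ∈ {Ff ZZ, Ff Zz, ff ZZ, ff Zz}

F/I-1 ? ·: ff|Ff
F/I-2 ? ·: ff|Ff
F/II-1 un I-1×I-2: ff
F/II-2 ? ·: ff|Ff
F/III-1 un II-2×II-1: ff
⇒ F over [I-1,I-2,II-1,II-2,III-1]: 8 consistent
Z/I-1 ? ·: Zz|ZZ
Z/I-2 un ·: zz
Z/II-1 aff I-1×I-2: Zz
Z/II-2 aff ·: Zz|ZZ
Z/III-1 aff II-2×II-1: Zz|ZZ
⇒ Z over [I-1,I-2,II-1,II-2,III-1]: 8 consistent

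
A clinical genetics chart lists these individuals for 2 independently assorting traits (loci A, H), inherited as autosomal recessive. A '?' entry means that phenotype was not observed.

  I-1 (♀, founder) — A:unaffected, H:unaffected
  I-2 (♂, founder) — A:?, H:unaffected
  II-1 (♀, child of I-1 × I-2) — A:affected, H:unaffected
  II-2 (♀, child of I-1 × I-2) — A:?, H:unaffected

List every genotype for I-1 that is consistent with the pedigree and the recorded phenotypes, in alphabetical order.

I-1 ∈ {Aa HH, Aa Hh}

A/I-1 un ·: Aa
A/I-2 ? ·: Aa|aa
A/II-1 aff I-1×I-2: aa
A/II-2 ? I-1×I-2: AA|Aa|aa
⇒ A over [I-1,I-2,II-1,II-2]: 5 consistent
H/I-1 un ·: HH|Hh
H/I-2 un ·: HH|Hh
H/II-1 un I-1×I-2: HH|Hh
H/II-2 un I-1×I-2: HH|Hh
⇒ H over [I-1,I-2,II-1,II-2]: 13 consistent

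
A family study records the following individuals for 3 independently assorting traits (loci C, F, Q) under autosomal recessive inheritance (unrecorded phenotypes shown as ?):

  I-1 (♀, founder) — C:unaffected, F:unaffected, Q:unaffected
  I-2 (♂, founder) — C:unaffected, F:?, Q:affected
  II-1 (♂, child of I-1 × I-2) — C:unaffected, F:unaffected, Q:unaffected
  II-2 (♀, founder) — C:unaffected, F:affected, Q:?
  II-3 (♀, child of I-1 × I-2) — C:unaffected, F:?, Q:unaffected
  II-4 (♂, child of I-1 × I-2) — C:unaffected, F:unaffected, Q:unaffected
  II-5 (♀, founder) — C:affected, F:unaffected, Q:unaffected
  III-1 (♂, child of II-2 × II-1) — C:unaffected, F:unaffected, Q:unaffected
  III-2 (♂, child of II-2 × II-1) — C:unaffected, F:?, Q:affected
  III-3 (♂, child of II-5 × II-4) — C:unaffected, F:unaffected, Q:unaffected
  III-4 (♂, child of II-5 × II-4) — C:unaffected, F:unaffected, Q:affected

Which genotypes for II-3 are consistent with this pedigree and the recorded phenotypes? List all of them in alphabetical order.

C/I-1 un ·: CC|Cc
C/I-2 un ·: CC|Cc
C/II-1 un I-1×I-2: CC|Cc
C/II-2 un ·: CC|Cc
C/II-3 un I-1×I-2: CC|Cc
C/II-4 un I-1×I-2: CC|Cc
C/II-5 aff ·: cc
C/III-1 un II-2×II-1: CC|Cc
C/III-2 un II-2×II-1: CC|Cc
C/III-3 un II-5×II-4: Cc
C/III-4 un II-5×II-4: Cc
⇒ C over [I-1,I-2,II-1,II-2,II-3,II-4,II-5,III-1,III-2,III-3,III-4]: 161 consistent
F/I-1 un ·: FF|Ff
F/I-2 ? ·: FF|Ff|ff
F/II-1 un I-1×I-2: FF|Ff
F/II-2 aff ·: ff
F/II-3 ? I-1×I-2: FF|Ff|ff
F/II-4 un I-1×I-2: FF|Ff
F/II-5 un ·: FF|Ff
F/III-1 un II-2×II-1: Ff
F/III-2 ? II-2×II-1: Ff|ff
F/III-3 un II-5×II-4: FF|Ff
F/III-4 un II-5×II-4: FF|Ff
⇒ F over [I-1,I-2,II-1,II-2,II-3,II-4,II-5,III-1,III-2,III-3,III-4]: 326 consistent
Q/I-1 un ·: QQ|Qq
Q/I-2 aff ·: qq
Q/II-1 un I-1×I-2: Qq
Q/II-2 ? ·: Qq|qq
Q/II-3 un I-1×I-2: Qq
Q/II-4 un I-1×I-2: Qq
Q/II-5 un ·: Qq
Q/III-1 un II-2×II-1: QQ|Qq
Q/III-2 aff II-2×II-1: qq
Q/III-3 un II-5×II-4: QQ|Qq
Q/III-4 aff II-5×II-4: qq
⇒ Q over [I-1,I-2,II-1,II-2,II-3,II-4,II-5,III-1,III-2,III-3,III-4]: 12 consistent

II-3 ∈ {CC FF Qq, CC Ff Qq, CC ff Qq, Cc FF Qq, Cc Ff Qq, Cc ff Qq}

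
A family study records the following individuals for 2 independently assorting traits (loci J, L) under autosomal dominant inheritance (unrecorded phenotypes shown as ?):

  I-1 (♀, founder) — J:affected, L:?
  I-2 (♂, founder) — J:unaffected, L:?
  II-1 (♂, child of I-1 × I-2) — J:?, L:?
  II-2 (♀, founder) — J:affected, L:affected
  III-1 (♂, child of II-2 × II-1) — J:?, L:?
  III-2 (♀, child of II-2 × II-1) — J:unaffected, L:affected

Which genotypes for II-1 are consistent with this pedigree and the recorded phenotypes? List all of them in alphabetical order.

J/I-1 aff ·: Jj|JJ
J/I-2 un ·: jj
J/II-1 ? I-1×I-2: jj|Jj
J/II-2 aff ·: Jj
J/III-1 ? II-2×II-1: jj|Jj|JJ
J/III-2 un II-2×II-1: jj
⇒ J over [I-1,I-2,II-1,II-2,III-1,III-2]: 8 consistent
L/I-1 ? ·: ll|Ll|LL
L/I-2 ? ·: ll|Ll|LL
L/II-1 ? I-1×I-2: ll|Ll|LL
L/II-2 aff ·: Ll|LL
L/III-1 ? II-2×II-1: ll|Ll|LL
L/III-2 aff II-2×II-1: Ll|LL
⇒ L over [I-1,I-2,II-1,II-2,III-1,III-2]: 102 consistent

II-1 ∈ {Jj LL, Jj Ll, Jj ll, jj LL, jj Ll, jj ll}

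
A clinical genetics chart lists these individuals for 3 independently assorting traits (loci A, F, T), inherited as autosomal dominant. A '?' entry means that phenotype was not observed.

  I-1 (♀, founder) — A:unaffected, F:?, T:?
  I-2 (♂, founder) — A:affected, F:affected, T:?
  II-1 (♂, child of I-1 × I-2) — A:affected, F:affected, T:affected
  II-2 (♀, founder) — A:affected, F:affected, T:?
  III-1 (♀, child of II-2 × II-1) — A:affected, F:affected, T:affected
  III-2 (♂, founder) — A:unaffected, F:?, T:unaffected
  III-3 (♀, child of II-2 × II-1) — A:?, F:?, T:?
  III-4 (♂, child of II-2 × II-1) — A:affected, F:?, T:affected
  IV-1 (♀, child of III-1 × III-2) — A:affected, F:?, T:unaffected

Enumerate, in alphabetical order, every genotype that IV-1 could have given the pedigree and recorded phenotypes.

IV-1 ∈ {Aa FF tt, Aa Ff tt, Aa ff tt}

A/I-1 un ·: aa
A/I-2 aff ·: Aa|AA
A/II-1 aff I-1×I-2: Aa
A/II-2 aff ·: Aa|AA
A/III-1 aff II-2×II-1: Aa|AA
A/III-2 un ·: aa
A/III-3 ? II-2×II-1: aa|Aa|AA
A/III-4 aff II-2×II-1: Aa|AA
A/IV-1 aff III-1×III-2: Aa
⇒ A over [I-1,I-2,II-1,II-2,III-1,III-2,III-3,III-4,IV-1]: 40 consistent
F/I-1 ? ·: ff|Ff|FF
F/I-2 aff ·: Ff|FF
F/II-1 aff I-1×I-2: Ff|FF
F/II-2 aff ·: Ff|FF
F/III-1 aff II-2×II-1: Ff|FF
F/III-2 ? ·: ff|Ff|FF
F/III-3 ? II-2×II-1: ff|Ff|FF
F/III-4 ? II-2×II-1: ff|Ff|FF
F/IV-1 ? III-1×III-2: ff|Ff|FF
⇒ F over [I-1,I-2,II-1,II-2,III-1,III-2,III-3,III-4,IV-1]: 907 consistent
T/I-1 ? ·: tt|Tt|TT
T/I-2 ? ·: tt|Tt|TT
T/II-1 aff I-1×I-2: Tt|TT
T/II-2 ? ·: tt|Tt|TT
T/III-1 aff II-2×II-1: Tt
T/III-2 un ·: tt
T/III-3 ? II-2×II-1: tt|Tt|TT
T/III-4 aff II-2×II-1: Tt|TT
T/IV-1 un III-1×III-2: tt
⇒ T over [I-1,I-2,II-1,II-2,III-1,III-2,III-3,III-4,IV-1]: 104 consistent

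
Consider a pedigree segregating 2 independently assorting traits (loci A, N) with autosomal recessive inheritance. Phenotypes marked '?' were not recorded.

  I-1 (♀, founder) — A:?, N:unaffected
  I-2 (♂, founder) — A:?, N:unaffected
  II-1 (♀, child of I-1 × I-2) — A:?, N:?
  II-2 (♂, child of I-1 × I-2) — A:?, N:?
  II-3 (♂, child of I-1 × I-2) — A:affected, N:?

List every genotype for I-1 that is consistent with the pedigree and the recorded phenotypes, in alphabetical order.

A/I-1 ? ·: Aa|aa
A/I-2 ? ·: Aa|aa
A/II-1 ? I-1×I-2: AA|Aa|aa
A/II-2 ? I-1×I-2: AA|Aa|aa
A/II-3 aff I-1×I-2: aa
⇒ A over [I-1,I-2,II-1,II-2,II-3]: 18 consistent
N/I-1 un ·: NN|Nn
N/I-2 un ·: NN|Nn
N/II-1 ? I-1×I-2: NN|Nn|nn
N/II-2 ? I-1×I-2: NN|Nn|nn
N/II-3 ? I-1×I-2: NN|Nn|nn
⇒ N over [I-1,I-2,II-1,II-2,II-3]: 44 consistent

I-1 ∈ {Aa NN, Aa Nn, aa NN, aa Nn}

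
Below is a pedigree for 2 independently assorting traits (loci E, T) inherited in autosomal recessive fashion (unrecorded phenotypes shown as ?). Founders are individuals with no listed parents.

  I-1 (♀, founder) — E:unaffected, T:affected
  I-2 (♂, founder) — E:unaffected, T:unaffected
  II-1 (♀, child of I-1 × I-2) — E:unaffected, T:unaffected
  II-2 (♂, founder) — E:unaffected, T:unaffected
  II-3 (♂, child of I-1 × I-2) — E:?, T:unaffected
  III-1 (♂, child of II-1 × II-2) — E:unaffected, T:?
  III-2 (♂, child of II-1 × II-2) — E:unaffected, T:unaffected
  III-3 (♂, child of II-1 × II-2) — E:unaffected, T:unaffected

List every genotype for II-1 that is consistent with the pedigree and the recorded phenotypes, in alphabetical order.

II-1 ∈ {EE Tt, Ee Tt}

E/I-1 un ·: EE|Ee
E/I-2 un ·: EE|Ee
E/II-1 un I-1×I-2: EE|Ee
E/II-2 un ·: EE|Ee
E/II-3 ? I-1×I-2: EE|Ee|ee
E/III-1 un II-1×II-2: EE|Ee
E/III-2 un II-1×II-2: EE|Ee
E/III-3 un II-1×II-2: EE|Ee
⇒ E over [I-1,I-2,II-1,II-2,II-3,III-1,III-2,III-3]: 184 consistent
T/I-1 aff ·: tt
T/I-2 un ·: TT|Tt
T/II-1 un I-1×I-2: Tt
T/II-2 un ·: TT|Tt
T/II-3 un I-1×I-2: Tt
T/III-1 ? II-1×II-2: TT|Tt|tt
T/III-2 un II-1×II-2: TT|Tt
T/III-3 un II-1×II-2: TT|Tt
⇒ T over [I-1,I-2,II-1,II-2,II-3,III-1,III-2,III-3]: 40 consistent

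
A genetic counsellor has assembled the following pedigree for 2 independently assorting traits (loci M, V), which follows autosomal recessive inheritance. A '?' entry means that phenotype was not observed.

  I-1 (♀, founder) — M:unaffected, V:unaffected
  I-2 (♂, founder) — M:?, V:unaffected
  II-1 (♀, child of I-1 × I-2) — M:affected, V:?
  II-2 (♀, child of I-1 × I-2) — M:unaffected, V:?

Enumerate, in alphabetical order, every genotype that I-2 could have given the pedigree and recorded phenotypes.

I-2 ∈ {Mm VV, Mm Vv, mm VV, mm Vv}

M/I-1 un ·: Mm
M/I-2 ? ·: Mm|mm
M/II-1 aff I-1×I-2: mm
M/II-2 un I-1×I-2: MM|Mm
⇒ M over [I-1,I-2,II-1,II-2]: 3 consistent
V/I-1 un ·: VV|Vv
V/I-2 un ·: VV|Vv
V/II-1 ? I-1×I-2: VV|Vv|vv
V/II-2 ? I-1×I-2: VV|Vv|vv
⇒ V over [I-1,I-2,II-1,II-2]: 18 consistent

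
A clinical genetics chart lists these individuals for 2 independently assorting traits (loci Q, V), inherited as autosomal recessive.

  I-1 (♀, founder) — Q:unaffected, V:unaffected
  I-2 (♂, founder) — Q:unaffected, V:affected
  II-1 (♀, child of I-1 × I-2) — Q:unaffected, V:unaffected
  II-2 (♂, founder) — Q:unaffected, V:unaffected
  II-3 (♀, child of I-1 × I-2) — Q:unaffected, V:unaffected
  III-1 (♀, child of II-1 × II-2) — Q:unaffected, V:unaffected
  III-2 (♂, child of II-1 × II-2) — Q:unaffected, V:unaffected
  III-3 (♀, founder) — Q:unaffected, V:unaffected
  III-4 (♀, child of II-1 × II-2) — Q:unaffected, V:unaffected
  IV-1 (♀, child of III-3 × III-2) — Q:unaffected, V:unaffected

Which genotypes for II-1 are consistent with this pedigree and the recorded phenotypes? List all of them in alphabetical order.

Q/I-1 un ·: QQ|Qq
Q/I-2 un ·: QQ|Qq
Q/II-1 un I-1×I-2: QQ|Qq
Q/II-2 un ·: QQ|Qq
Q/II-3 un I-1×I-2: QQ|Qq
Q/III-1 un II-1×II-2: QQ|Qq
Q/III-2 un II-1×II-2: QQ|Qq
Q/III-3 un ·: QQ|Qq
Q/III-4 un II-1×II-2: QQ|Qq
Q/IV-1 un III-3×III-2: QQ|Qq
⇒ Q over [I-1,I-2,II-1,II-2,II-3,III-1,III-2,III-3,III-4,IV-1]: 553 consistent
V/I-1 un ·: VV|Vv
V/I-2 aff ·: vv
V/II-1 un I-1×I-2: Vv
V/II-2 un ·: VV|Vv
V/II-3 un I-1×I-2: Vv
V/III-1 un II-1×II-2: VV|Vv
V/III-2 un II-1×II-2: VV|Vv
V/III-3 un ·: VV|Vv
V/III-4 un II-1×II-2: VV|Vv
V/IV-1 un III-3×III-2: VV|Vv
⇒ V over [I-1,I-2,II-1,II-2,II-3,III-1,III-2,III-3,III-4,IV-1]: 112 consistent

II-1 ∈ {QQ Vv, Qq Vv}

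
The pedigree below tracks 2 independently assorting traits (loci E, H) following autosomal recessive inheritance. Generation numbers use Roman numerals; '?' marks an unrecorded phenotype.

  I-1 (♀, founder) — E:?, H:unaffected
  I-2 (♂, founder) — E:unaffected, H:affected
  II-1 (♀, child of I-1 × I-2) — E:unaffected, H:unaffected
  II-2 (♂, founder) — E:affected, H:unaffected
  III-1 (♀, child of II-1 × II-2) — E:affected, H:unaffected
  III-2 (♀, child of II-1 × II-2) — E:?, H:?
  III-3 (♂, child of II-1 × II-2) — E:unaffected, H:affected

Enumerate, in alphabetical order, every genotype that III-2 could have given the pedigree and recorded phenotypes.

E/I-1 ? ·: EE|Ee|ee
E/I-2 un ·: EE|Ee
E/II-1 un I-1×I-2: Ee
E/II-2 aff ·: ee
E/III-1 aff II-1×II-2: ee
E/III-2 ? II-1×II-2: Ee|ee
E/III-3 un II-1×II-2: Ee
⇒ E over [I-1,I-2,II-1,II-2,III-1,III-2,III-3]: 10 consistent
H/I-1 un ·: HH|Hh
H/I-2 aff ·: hh
H/II-1 un I-1×I-2: Hh
H/II-2 un ·: Hh
H/III-1 un II-1×II-2: HH|Hh
H/III-2 ? II-1×II-2: HH|Hh|hh
H/III-3 aff II-1×II-2: hh
⇒ H over [I-1,I-2,II-1,II-2,III-1,III-2,III-3]: 12 consistent

III-2 ∈ {Ee HH, Ee Hh, Ee hh, ee HH, ee Hh, ee hh}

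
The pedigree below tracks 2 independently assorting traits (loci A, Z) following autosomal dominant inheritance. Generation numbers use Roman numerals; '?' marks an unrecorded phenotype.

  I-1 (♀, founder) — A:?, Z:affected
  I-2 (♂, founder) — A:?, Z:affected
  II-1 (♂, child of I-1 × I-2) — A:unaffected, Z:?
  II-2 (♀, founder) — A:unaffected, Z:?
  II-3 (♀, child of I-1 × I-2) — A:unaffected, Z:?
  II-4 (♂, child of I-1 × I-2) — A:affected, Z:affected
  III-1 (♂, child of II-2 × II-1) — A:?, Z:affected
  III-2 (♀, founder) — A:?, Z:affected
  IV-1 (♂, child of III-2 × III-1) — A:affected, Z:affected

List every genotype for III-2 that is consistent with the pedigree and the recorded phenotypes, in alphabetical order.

A/I-1 ? ·: aa|Aa
A/I-2 ? ·: aa|Aa
A/II-1 un I-1×I-2: aa
A/II-2 un ·: aa
A/II-3 un I-1×I-2: aa
A/II-4 aff I-1×I-2: Aa|AA
A/III-1 ? II-2×II-1: aa
A/III-2 ? ·: Aa|AA
A/IV-1 aff III-2×III-1: Aa
⇒ A over [I-1,I-2,II-1,II-2,II-3,II-4,III-1,III-2,IV-1]: 8 consistent
Z/I-1 aff ·: Zz|ZZ
Z/I-2 aff ·: Zz|ZZ
Z/II-1 ? I-1×I-2: zz|Zz|ZZ
Z/II-2 ? ·: zz|Zz|ZZ
Z/II-3 ? I-1×I-2: zz|Zz|ZZ
Z/II-4 aff I-1×I-2: Zz|ZZ
Z/III-1 aff II-2×II-1: Zz|ZZ
Z/III-2 aff ·: Zz|ZZ
Z/IV-1 aff III-2×III-1: Zz|ZZ
⇒ Z over [I-1,I-2,II-1,II-2,II-3,II-4,III-1,III-2,IV-1]: 510 consistent

III-2 ∈ {AA ZZ, AA Zz, Aa ZZ, Aa Zz}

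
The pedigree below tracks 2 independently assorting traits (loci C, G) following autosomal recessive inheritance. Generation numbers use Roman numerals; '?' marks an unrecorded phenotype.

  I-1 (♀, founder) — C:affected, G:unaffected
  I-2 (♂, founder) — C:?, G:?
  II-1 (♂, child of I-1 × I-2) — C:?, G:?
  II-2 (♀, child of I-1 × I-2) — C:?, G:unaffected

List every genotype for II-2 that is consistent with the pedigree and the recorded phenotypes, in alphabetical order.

C/I-1 aff ·: cc
C/I-2 ? ·: CC|Cc|cc
C/II-1 ? I-1×I-2: Cc|cc
C/II-2 ? I-1×I-2: Cc|cc
⇒ C over [I-1,I-2,II-1,II-2]: 6 consistent
G/I-1 un ·: GG|Gg
G/I-2 ? ·: GG|Gg|gg
G/II-1 ? I-1×I-2: GG|Gg|gg
G/II-2 un I-1×I-2: GG|Gg
⇒ G over [I-1,I-2,II-1,II-2]: 18 consistent

II-2 ∈ {Cc GG, Cc Gg, cc GG, cc Gg}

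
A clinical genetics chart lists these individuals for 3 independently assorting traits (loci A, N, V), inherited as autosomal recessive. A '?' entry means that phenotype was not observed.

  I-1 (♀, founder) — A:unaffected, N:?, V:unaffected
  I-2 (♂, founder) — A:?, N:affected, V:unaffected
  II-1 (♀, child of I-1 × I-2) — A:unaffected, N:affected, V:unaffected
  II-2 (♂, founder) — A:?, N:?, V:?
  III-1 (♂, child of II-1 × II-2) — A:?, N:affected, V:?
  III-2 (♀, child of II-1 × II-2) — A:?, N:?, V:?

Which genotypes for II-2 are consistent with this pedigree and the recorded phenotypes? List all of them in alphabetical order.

II-2 ∈ {AA Nn VV, AA Nn Vv, AA Nn vv, AA nn VV, AA nn Vv, AA nn vv, Aa Nn VV, Aa Nn Vv, Aa Nn vv, Aa nn VV, Aa nn Vv, Aa nn vv, aa Nn VV, aa Nn Vv, aa Nn vv, aa nn VV, aa nn Vv, aa nn vv}

A/I-1 un ·: AA|Aa
A/I-2 ? ·: AA|Aa|aa
A/II-1 un I-1×I-2: AA|Aa
A/II-2 ? ·: AA|Aa|aa
A/III-1 ? II-1×II-2: AA|Aa|aa
A/III-2 ? II-1×II-2: AA|Aa|aa
⇒ A over [I-1,I-2,II-1,II-2,III-1,III-2]: 109 consistent
N/I-1 ? ·: Nn|nn
N/I-2 aff ·: nn
N/II-1 aff I-1×I-2: nn
N/II-2 ? ·: Nn|nn
N/III-1 aff II-1×II-2: nn
N/III-2 ? II-1×II-2: Nn|nn
⇒ N over [I-1,I-2,II-1,II-2,III-1,III-2]: 6 consistent
V/I-1 un ·: VV|Vv
V/I-2 un ·: VV|Vv
V/II-1 un I-1×I-2: VV|Vv
V/II-2 ? ·: VV|Vv|vv
V/III-1 ? II-1×II-2: VV|Vv|vv
V/III-2 ? II-1×II-2: VV|Vv|vv
⇒ V over [I-1,I-2,II-1,II-2,III-1,III-2]: 75 consistent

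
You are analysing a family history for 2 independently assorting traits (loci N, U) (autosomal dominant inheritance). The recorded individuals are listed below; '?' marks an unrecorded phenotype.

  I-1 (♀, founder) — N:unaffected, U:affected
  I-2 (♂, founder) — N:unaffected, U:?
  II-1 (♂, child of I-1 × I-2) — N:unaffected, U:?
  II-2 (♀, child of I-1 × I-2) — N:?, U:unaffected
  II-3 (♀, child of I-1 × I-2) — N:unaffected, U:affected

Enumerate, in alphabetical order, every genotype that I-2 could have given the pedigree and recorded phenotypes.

I-2 ∈ {nn Uu, nn uu}

N/I-1 un ·: nn
N/I-2 un ·: nn
N/II-1 un I-1×I-2: nn
N/II-2 ? I-1×I-2: nn
N/II-3 un I-1×I-2: nn
⇒ N over [I-1,I-2,II-1,II-2,II-3]: 1 consistent
U/I-1 aff ·: Uu
U/I-2 ? ·: uu|Uu
U/II-1 ? I-1×I-2: uu|Uu|UU
U/II-2 un I-1×I-2: uu
U/II-3 aff I-1×I-2: Uu|UU
⇒ U over [I-1,I-2,II-1,II-2,II-3]: 8 consistent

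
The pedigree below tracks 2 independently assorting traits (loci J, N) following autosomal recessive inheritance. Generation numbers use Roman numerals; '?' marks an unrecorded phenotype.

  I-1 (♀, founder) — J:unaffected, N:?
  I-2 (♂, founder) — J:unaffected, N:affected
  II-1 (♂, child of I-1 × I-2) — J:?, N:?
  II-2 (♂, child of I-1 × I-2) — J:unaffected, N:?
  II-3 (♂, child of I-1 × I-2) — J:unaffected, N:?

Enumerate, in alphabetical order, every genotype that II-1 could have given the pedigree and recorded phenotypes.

II-1 ∈ {JJ Nn, JJ nn, Jj Nn, Jj nn, jj Nn, jj nn}

J/I-1 un ·: JJ|Jj
J/I-2 un ·: JJ|Jj
J/II-1 ? I-1×I-2: JJ|Jj|jj
J/II-2 un I-1×I-2: JJ|Jj
J/II-3 un I-1×I-2: JJ|Jj
⇒ J over [I-1,I-2,II-1,II-2,II-3]: 29 consistent
N/I-1 ? ·: NN|Nn|nn
N/I-2 aff ·: nn
N/II-1 ? I-1×I-2: Nn|nn
N/II-2 ? I-1×I-2: Nn|nn
N/II-3 ? I-1×I-2: Nn|nn
⇒ N over [I-1,I-2,II-1,II-2,II-3]: 10 consistent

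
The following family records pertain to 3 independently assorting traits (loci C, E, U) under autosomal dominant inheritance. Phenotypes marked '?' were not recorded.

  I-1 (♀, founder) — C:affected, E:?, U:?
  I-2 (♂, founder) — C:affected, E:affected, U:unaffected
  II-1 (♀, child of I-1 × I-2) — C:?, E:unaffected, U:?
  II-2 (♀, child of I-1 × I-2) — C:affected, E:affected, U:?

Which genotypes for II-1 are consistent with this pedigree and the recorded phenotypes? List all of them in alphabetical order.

C/I-1 aff ·: Cc|CC
C/I-2 aff ·: Cc|CC
C/II-1 ? I-1×I-2: cc|Cc|CC
C/II-2 aff I-1×I-2: Cc|CC
⇒ C over [I-1,I-2,II-1,II-2]: 15 consistent
E/I-1 ? ·: ee|Ee
E/I-2 aff ·: Ee
E/II-1 un I-1×I-2: ee
E/II-2 aff I-1×I-2: Ee|EE
⇒ E over [I-1,I-2,II-1,II-2]: 3 consistent
U/I-1 ? ·: uu|Uu|UU
U/I-2 un ·: uu
U/II-1 ? I-1×I-2: uu|Uu
U/II-2 ? I-1×I-2: uu|Uu
⇒ U over [I-1,I-2,II-1,II-2]: 6 consistent

II-1 ∈ {CC ee Uu, CC ee uu, Cc ee Uu, Cc ee uu, cc ee Uu, cc ee uu}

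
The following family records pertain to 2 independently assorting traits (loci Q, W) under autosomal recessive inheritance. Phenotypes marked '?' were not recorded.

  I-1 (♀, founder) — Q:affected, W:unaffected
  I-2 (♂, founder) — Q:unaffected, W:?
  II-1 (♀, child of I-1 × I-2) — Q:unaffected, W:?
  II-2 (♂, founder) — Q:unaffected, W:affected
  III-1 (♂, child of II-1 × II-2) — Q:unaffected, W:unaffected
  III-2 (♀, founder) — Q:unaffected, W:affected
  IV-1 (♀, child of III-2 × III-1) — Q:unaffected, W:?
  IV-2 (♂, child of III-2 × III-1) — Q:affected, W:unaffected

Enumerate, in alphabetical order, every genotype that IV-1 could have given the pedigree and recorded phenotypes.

IV-1 ∈ {QQ Ww, QQ ww, Qq Ww, Qq ww}

Q/I-1 aff ·: qq
Q/I-2 un ·: QQ|Qq
Q/II-1 un I-1×I-2: Qq
Q/II-2 un ·: QQ|Qq
Q/III-1 un II-1×II-2: Qq
Q/III-2 un ·: Qq
Q/IV-1 un III-2×III-1: QQ|Qq
Q/IV-2 aff III-2×III-1: qq
⇒ Q over [I-1,I-2,II-1,II-2,III-1,III-2,IV-1,IV-2]: 8 consistent
W/I-1 un ·: WW|Ww
W/I-2 ? ·: WW|Ww|ww
W/II-1 ? I-1×I-2: WW|Ww
W/II-2 aff ·: ww
W/III-1 un II-1×II-2: Ww
W/III-2 aff ·: ww
W/IV-1 ? III-2×III-1: Ww|ww
W/IV-2 un III-2×III-1: Ww
⇒ W over [I-1,I-2,II-1,II-2,III-1,III-2,IV-1,IV-2]: 18 consistent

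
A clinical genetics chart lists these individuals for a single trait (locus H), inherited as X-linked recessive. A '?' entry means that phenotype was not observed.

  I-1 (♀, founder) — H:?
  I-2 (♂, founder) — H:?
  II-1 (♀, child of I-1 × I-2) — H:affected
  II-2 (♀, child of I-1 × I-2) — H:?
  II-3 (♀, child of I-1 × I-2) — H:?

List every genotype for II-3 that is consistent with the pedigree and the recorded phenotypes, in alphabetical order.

II-3 ∈ {X^HX^h, X^hX^h}

H/I-1 ? ·: X^HX^h|X^hX^h
H/I-2 ? ·: X^hY
H/II-1 aff I-1×I-2: X^hX^h
H/II-2 ? I-1×I-2: X^HX^h|X^hX^h
H/II-3 ? I-1×I-2: X^HX^h|X^hX^h
⇒ H over [I-1,I-2,II-1,II-2,II-3]: 5 consistent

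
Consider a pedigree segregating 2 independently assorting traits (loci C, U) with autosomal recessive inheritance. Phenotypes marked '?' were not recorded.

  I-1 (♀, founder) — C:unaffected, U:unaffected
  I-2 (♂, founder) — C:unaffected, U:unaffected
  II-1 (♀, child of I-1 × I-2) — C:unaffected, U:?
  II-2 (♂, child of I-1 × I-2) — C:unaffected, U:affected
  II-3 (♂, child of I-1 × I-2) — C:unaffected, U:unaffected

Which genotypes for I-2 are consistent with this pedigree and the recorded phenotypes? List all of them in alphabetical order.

I-2 ∈ {CC Uu, Cc Uu}

C/I-1 un ·: CC|Cc
C/I-2 un ·: CC|Cc
C/II-1 un I-1×I-2: CC|Cc
C/II-2 un I-1×I-2: CC|Cc
C/II-3 un I-1×I-2: CC|Cc
⇒ C over [I-1,I-2,II-1,II-2,II-3]: 25 consistent
U/I-1 un ·: Uu
U/I-2 un ·: Uu
U/II-1 ? I-1×I-2: UU|Uu|uu
U/II-2 aff I-1×I-2: uu
U/II-3 un I-1×I-2: UU|Uu
⇒ U over [I-1,I-2,II-1,II-2,II-3]: 6 consistent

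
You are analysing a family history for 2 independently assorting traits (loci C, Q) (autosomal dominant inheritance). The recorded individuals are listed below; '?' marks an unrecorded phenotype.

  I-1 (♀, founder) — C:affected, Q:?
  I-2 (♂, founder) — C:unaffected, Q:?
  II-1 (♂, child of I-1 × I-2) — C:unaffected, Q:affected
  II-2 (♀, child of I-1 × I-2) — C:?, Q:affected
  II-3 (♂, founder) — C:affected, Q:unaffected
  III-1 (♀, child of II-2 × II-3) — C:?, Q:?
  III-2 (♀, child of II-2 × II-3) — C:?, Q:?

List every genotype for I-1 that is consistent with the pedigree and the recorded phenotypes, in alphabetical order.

C/I-1 aff ·: Cc
C/I-2 un ·: cc
C/II-1 un I-1×I-2: cc
C/II-2 ? I-1×I-2: cc|Cc
C/II-3 aff ·: Cc|CC
C/III-1 ? II-2×II-3: cc|Cc|CC
C/III-2 ? II-2×II-3: cc|Cc|CC
⇒ C over [I-1,I-2,II-1,II-2,II-3,III-1,III-2]: 18 consistent
Q/I-1 ? ·: qq|Qq|QQ
Q/I-2 ? ·: qq|Qq|QQ
Q/II-1 aff I-1×I-2: Qq|QQ
Q/II-2 aff I-1×I-2: Qq|QQ
Q/II-3 un ·: qq
Q/III-1 ? II-2×II-3: qq|Qq
Q/III-2 ? II-2×II-3: qq|Qq
⇒ Q over [I-1,I-2,II-1,II-2,II-3,III-1,III-2]: 47 consistent

I-1 ∈ {Cc QQ, Cc Qq, Cc qq}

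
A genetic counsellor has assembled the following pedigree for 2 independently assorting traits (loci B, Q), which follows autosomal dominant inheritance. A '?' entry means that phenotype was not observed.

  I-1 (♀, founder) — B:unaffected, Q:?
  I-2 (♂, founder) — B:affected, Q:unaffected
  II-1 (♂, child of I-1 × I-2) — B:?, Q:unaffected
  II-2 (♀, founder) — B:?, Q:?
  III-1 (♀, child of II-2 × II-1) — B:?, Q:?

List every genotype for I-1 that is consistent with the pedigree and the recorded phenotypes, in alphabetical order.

B/I-1 un ·: bb
B/I-2 aff ·: Bb|BB
B/II-1 ? I-1×I-2: bb|Bb
B/II-2 ? ·: bb|Bb|BB
B/III-1 ? II-2×II-1: bb|Bb|BB
⇒ B over [I-1,I-2,II-1,II-2,III-1]: 18 consistent
Q/I-1 ? ·: qq|Qq
Q/I-2 un ·: qq
Q/II-1 un I-1×I-2: qq
Q/II-2 ? ·: qq|Qq|QQ
Q/III-1 ? II-2×II-1: qq|Qq
⇒ Q over [I-1,I-2,II-1,II-2,III-1]: 8 consistent

I-1 ∈ {bb Qq, bb qq}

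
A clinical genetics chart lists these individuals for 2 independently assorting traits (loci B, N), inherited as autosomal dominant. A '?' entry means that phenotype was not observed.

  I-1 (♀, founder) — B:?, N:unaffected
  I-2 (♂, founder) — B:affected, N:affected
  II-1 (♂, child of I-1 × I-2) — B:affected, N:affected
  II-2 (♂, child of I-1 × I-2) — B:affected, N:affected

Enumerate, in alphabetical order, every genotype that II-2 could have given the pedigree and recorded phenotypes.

II-2 ∈ {BB Nn, Bb Nn}

B/I-1 ? ·: bb|Bb|BB
B/I-2 aff ·: Bb|BB
B/II-1 aff I-1×I-2: Bb|BB
B/II-2 aff I-1×I-2: Bb|BB
⇒ B over [I-1,I-2,II-1,II-2]: 15 consistent
N/I-1 un ·: nn
N/I-2 aff ·: Nn|NN
N/II-1 aff I-1×I-2: Nn
N/II-2 aff I-1×I-2: Nn
⇒ N over [I-1,I-2,II-1,II-2]: 2 consistent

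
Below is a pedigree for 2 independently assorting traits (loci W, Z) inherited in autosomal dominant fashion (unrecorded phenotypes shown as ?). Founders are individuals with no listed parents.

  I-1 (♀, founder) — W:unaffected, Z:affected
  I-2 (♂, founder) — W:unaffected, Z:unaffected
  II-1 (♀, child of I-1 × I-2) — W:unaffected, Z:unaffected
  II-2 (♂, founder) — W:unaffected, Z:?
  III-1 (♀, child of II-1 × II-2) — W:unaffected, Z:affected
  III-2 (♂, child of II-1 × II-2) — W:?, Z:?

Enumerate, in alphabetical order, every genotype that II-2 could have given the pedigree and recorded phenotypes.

II-2 ∈ {ww ZZ, ww Zz}

W/I-1 un ·: ww
W/I-2 un ·: ww
W/II-1 un I-1×I-2: ww
W/II-2 un ·: ww
W/III-1 un II-1×II-2: ww
W/III-2 ? II-1×II-2: ww
⇒ W over [I-1,I-2,II-1,II-2,III-1,III-2]: 1 consistent
Z/I-1 aff ·: Zz
Z/I-2 un ·: zz
Z/II-1 un I-1×I-2: zz
Z/II-2 ? ·: Zz|ZZ
Z/III-1 aff II-1×II-2: Zz
Z/III-2 ? II-1×II-2: zz|Zz
⇒ Z over [I-1,I-2,II-1,II-2,III-1,III-2]: 3 consistent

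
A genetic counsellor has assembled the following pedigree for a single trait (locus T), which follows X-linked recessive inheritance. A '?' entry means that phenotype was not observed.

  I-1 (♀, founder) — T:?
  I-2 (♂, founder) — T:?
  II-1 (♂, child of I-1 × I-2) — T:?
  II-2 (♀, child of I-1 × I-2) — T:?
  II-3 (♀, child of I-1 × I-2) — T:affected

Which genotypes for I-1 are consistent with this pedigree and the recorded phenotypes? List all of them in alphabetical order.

I-1 ∈ {X^TX^t, X^tX^t}

T/I-1 ? ·: X^TX^t|X^tX^t
T/I-2 ? ·: X^tY
T/II-1 ? I-1×I-2: X^TY|X^tY
T/II-2 ? I-1×I-2: X^TX^t|X^tX^t
T/II-3 aff I-1×I-2: X^tX^t
⇒ T over [I-1,I-2,II-1,II-2,II-3]: 5 consistent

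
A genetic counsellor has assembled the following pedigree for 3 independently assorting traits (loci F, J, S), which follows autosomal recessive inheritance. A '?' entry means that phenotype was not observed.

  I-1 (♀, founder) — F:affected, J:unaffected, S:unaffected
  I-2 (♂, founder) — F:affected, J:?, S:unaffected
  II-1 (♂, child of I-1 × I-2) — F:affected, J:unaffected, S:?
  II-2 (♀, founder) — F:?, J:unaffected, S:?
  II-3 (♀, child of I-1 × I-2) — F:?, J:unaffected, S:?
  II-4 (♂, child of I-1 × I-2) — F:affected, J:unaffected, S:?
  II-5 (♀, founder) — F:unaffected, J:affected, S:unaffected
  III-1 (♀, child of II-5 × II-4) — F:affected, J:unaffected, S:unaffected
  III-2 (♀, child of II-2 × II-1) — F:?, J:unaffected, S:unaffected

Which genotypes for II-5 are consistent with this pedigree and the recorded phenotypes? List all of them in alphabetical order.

F/I-1 aff ·: ff
F/I-2 aff ·: ff
F/II-1 aff I-1×I-2: ff
F/II-2 ? ·: FF|Ff|ff
F/II-3 ? I-1×I-2: ff
F/II-4 aff I-1×I-2: ff
F/II-5 un ·: Ff
F/III-1 aff II-5×II-4: ff
F/III-2 ? II-2×II-1: Ff|ff
⇒ F over [I-1,I-2,II-1,II-2,II-3,II-4,II-5,III-1,III-2]: 4 consistent
J/I-1 un ·: JJ|Jj
J/I-2 ? ·: JJ|Jj|jj
J/II-1 un I-1×I-2: JJ|Jj
J/II-2 un ·: JJ|Jj
J/II-3 un I-1×I-2: JJ|Jj
J/II-4 un I-1×I-2: JJ|Jj
J/II-5 aff ·: jj
J/III-1 un II-5×II-4: Jj
J/III-2 un II-2×II-1: JJ|Jj
⇒ J over [I-1,I-2,II-1,II-2,II-3,II-4,II-5,III-1,III-2]: 95 consistent
S/I-1 un ·: SS|Ss
S/I-2 un ·: SS|Ss
S/II-1 ? I-1×I-2: SS|Ss|ss
S/II-2 ? ·: SS|Ss|ss
S/II-3 ? I-1×I-2: SS|Ss|ss
S/II-4 ? I-1×I-2: SS|Ss|ss
S/II-5 un ·: SS|Ss
S/III-1 un II-5×II-4: SS|Ss
S/III-2 un II-2×II-1: SS|Ss
⇒ S over [I-1,I-2,II-1,II-2,II-3,II-4,II-5,III-1,III-2]: 561 consistent

II-5 ∈ {Ff jj SS, Ff jj Ss}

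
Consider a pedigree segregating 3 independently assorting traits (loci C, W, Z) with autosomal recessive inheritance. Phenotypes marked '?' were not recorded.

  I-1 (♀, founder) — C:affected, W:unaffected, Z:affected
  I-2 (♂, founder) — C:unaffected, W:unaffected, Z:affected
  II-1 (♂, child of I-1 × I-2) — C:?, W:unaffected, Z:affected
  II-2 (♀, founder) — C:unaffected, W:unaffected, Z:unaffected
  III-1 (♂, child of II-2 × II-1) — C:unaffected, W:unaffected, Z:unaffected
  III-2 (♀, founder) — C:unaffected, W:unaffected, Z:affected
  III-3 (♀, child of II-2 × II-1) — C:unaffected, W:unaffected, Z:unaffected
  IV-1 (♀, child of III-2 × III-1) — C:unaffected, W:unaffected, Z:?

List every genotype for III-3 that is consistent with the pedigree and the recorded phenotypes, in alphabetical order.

III-3 ∈ {CC WW Zz, CC Ww Zz, Cc WW Zz, Cc Ww Zz}

C/I-1 aff ·: cc
C/I-2 un ·: CC|Cc
C/II-1 ? I-1×I-2: Cc|cc
C/II-2 un ·: CC|Cc
C/III-1 un II-2×II-1: CC|Cc
C/III-2 un ·: CC|Cc
C/III-3 un II-2×II-1: CC|Cc
C/IV-1 un III-2×III-1: CC|Cc
⇒ C over [I-1,I-2,II-1,II-2,III-1,III-2,III-3,IV-1]: 64 consistent
W/I-1 un ·: WW|Ww
W/I-2 un ·: WW|Ww
W/II-1 un I-1×I-2: WW|Ww
W/II-2 un ·: WW|Ww
W/III-1 un II-2×II-1: WW|Ww
W/III-2 un ·: WW|Ww
W/III-3 un II-2×II-1: WW|Ww
W/IV-1 un III-2×III-1: WW|Ww
⇒ W over [I-1,I-2,II-1,II-2,III-1,III-2,III-3,IV-1]: 152 consistent
Z/I-1 aff ·: zz
Z/I-2 aff ·: zz
Z/II-1 aff I-1×I-2: zz
Z/II-2 un ·: ZZ|Zz
Z/III-1 un II-2×II-1: Zz
Z/III-2 aff ·: zz
Z/III-3 un II-2×II-1: Zz
Z/IV-1 ? III-2×III-1: Zz|zz
⇒ Z over [I-1,I-2,II-1,II-2,III-1,III-2,III-3,IV-1]: 4 consistent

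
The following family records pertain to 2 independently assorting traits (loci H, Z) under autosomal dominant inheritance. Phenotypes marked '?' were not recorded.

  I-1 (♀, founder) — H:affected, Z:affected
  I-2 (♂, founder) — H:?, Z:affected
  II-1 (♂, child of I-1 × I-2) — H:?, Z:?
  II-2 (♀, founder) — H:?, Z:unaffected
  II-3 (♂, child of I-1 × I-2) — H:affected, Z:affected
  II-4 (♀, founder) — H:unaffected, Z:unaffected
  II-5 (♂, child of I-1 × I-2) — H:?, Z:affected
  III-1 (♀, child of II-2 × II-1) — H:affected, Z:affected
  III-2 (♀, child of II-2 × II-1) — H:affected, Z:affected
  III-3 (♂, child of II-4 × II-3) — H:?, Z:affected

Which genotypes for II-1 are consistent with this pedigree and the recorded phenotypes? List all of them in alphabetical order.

II-1 ∈ {HH ZZ, HH Zz, Hh ZZ, Hh Zz, hh ZZ, hh Zz}

H/I-1 aff ·: Hh|HH
H/I-2 ? ·: hh|Hh|HH
H/II-1 ? I-1×I-2: hh|Hh|HH
H/II-2 ? ·: hh|Hh|HH
H/II-3 aff I-1×I-2: Hh|HH
H/II-4 un ·: hh
H/II-5 ? I-1×I-2: hh|Hh|HH
H/III-1 aff II-2×II-1: Hh|HH
H/III-2 aff II-2×II-1: Hh|HH
H/III-3 ? II-4×II-3: hh|Hh
⇒ H over [I-1,I-2,II-1,II-2,II-3,II-4,II-5,III-1,III-2,III-3]: 401 consistent
Z/I-1 aff ·: Zz|ZZ
Z/I-2 aff ·: Zz|ZZ
Z/II-1 ? I-1×I-2: Zz|ZZ
Z/II-2 un ·: zz
Z/II-3 aff I-1×I-2: Zz|ZZ
Z/II-4 un ·: zz
Z/II-5 aff I-1×I-2: Zz|ZZ
Z/III-1 aff II-2×II-1: Zz
Z/III-2 aff II-2×II-1: Zz
Z/III-3 aff II-4×II-3: Zz
⇒ Z over [I-1,I-2,II-1,II-2,II-3,II-4,II-5,III-1,III-2,III-3]: 25 consistent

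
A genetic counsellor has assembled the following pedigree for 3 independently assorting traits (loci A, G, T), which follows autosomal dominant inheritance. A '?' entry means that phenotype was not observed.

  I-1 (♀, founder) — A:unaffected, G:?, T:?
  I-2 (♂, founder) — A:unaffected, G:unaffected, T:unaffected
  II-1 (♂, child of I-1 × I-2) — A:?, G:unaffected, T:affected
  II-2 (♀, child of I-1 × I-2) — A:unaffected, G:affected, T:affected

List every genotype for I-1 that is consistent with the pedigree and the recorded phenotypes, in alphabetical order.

A/I-1 un ·: aa
A/I-2 un ·: aa
A/II-1 ? I-1×I-2: aa
A/II-2 un I-1×I-2: aa
⇒ A over [I-1,I-2,II-1,II-2]: 1 consistent
G/I-1 ? ·: Gg
G/I-2 un ·: gg
G/II-1 un I-1×I-2: gg
G/II-2 aff I-1×I-2: Gg
⇒ G over [I-1,I-2,II-1,II-2]: 1 consistent
T/I-1 ? ·: Tt|TT
T/I-2 un ·: tt
T/II-1 aff I-1×I-2: Tt
T/II-2 aff I-1×I-2: Tt
⇒ T over [I-1,I-2,II-1,II-2]: 2 consistent

I-1 ∈ {aa Gg TT, aa Gg Tt}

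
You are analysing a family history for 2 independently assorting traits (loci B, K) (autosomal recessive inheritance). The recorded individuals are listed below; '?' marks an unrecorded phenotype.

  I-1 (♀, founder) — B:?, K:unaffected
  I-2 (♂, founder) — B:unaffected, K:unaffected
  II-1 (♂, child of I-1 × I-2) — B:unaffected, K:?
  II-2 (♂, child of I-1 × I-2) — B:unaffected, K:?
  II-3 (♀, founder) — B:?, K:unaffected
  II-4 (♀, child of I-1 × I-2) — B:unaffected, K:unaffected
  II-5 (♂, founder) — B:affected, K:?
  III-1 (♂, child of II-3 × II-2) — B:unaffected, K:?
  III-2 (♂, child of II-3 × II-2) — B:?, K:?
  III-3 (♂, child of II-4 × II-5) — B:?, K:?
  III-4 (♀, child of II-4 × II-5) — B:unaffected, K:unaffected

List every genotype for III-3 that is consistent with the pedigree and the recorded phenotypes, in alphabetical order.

III-3 ∈ {Bb KK, Bb Kk, Bb kk, bb KK, bb Kk, bb kk}

B/I-1 ? ·: BB|Bb|bb
B/I-2 un ·: BB|Bb
B/II-1 un I-1×I-2: BB|Bb
B/II-2 un I-1×I-2: BB|Bb
B/II-3 ? ·: BB|Bb|bb
B/II-4 un I-1×I-2: BB|Bb
B/II-5 aff ·: bb
B/III-1 un II-3×II-2: BB|Bb
B/III-2 ? II-3×II-2: BB|Bb|bb
B/III-3 ? II-4×II-5: Bb|bb
B/III-4 un II-4×II-5: Bb
⇒ B over [I-1,I-2,II-1,II-2,II-3,II-4,II-5,III-1,III-2,III-3,III-4]: 378 consistent
K/I-1 un ·: KK|Kk
K/I-2 un ·: KK|Kk
K/II-1 ? I-1×I-2: KK|Kk|kk
K/II-2 ? I-1×I-2: KK|Kk|kk
K/II-3 un ·: KK|Kk
K/II-4 un I-1×I-2: KK|Kk
K/II-5 ? ·: KK|Kk|kk
K/III-1 ? II-3×II-2: KK|Kk|kk
K/III-2 ? II-3×II-2: KK|Kk|kk
K/III-3 ? II-4×II-5: KK|Kk|kk
K/III-4 un II-4×II-5: KK|Kk
⇒ K over [I-1,I-2,II-1,II-2,II-3,II-4,II-5,III-1,III-2,III-3,III-4]: 2568 consistent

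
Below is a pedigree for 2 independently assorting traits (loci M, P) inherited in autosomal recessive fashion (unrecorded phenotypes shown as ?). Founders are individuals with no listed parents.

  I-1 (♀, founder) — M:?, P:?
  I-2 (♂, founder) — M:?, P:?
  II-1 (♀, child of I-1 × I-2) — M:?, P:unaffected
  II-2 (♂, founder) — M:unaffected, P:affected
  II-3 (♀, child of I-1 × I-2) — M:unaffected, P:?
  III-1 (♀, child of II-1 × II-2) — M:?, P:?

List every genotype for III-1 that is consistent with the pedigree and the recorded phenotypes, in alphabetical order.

M/I-1 ? ·: MM|Mm|mm
M/I-2 ? ·: MM|Mm|mm
M/II-1 ? I-1×I-2: MM|Mm|mm
M/II-2 un ·: MM|Mm
M/II-3 un I-1×I-2: MM|Mm
M/III-1 ? II-1×II-2: MM|Mm|mm
⇒ M over [I-1,I-2,II-1,II-2,II-3,III-1]: 83 consistent
P/I-1 ? ·: PP|Pp|pp
P/I-2 ? ·: PP|Pp|pp
P/II-1 un I-1×I-2: PP|Pp
P/II-2 aff ·: pp
P/II-3 ? I-1×I-2: PP|Pp|pp
P/III-1 ? II-1×II-2: Pp|pp
⇒ P over [I-1,I-2,II-1,II-2,II-3,III-1]: 34 consistent

III-1 ∈ {MM Pp, MM pp, Mm Pp, Mm pp, mm Pp, mm pp}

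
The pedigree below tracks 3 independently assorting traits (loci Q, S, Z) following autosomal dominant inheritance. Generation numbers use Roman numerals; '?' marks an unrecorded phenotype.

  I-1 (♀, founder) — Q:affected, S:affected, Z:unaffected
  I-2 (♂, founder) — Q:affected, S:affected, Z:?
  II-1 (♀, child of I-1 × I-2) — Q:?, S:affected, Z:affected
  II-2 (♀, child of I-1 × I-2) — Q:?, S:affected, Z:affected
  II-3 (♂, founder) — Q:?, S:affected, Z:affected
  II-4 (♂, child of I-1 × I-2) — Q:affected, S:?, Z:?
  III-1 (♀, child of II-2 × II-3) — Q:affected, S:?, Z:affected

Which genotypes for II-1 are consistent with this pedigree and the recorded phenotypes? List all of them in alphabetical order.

II-1 ∈ {QQ SS Zz, QQ Ss Zz, Qq SS Zz, Qq Ss Zz, qq SS Zz, qq Ss Zz}

Q/I-1 aff ·: Qq|QQ
Q/I-2 aff ·: Qq|QQ
Q/II-1 ? I-1×I-2: qq|Qq|QQ
Q/II-2 ? I-1×I-2: qq|Qq|QQ
Q/II-3 ? ·: qq|Qq|QQ
Q/II-4 aff I-1×I-2: Qq|QQ
Q/III-1 aff II-2×II-3: Qq|QQ
⇒ Q over [I-1,I-2,II-1,II-2,II-3,II-4,III-1]: 142 consistent
S/I-1 aff ·: Ss|SS
S/I-2 aff ·: Ss|SS
S/II-1 aff I-1×I-2: Ss|SS
S/II-2 aff I-1×I-2: Ss|SS
S/II-3 aff ·: Ss|SS
S/II-4 ? I-1×I-2: ss|Ss|SS
S/III-1 ? II-2×II-3: ss|Ss|SS
⇒ S over [I-1,I-2,II-1,II-2,II-3,II-4,III-1]: 115 consistent
Z/I-1 un ·: zz
Z/I-2 ? ·: Zz|ZZ
Z/II-1 aff I-1×I-2: Zz
Z/II-2 aff I-1×I-2: Zz
Z/II-3 aff ·: Zz|ZZ
Z/II-4 ? I-1×I-2: zz|Zz
Z/III-1 aff II-2×II-3: Zz|ZZ
⇒ Z over [I-1,I-2,II-1,II-2,II-3,II-4,III-1]: 12 consistent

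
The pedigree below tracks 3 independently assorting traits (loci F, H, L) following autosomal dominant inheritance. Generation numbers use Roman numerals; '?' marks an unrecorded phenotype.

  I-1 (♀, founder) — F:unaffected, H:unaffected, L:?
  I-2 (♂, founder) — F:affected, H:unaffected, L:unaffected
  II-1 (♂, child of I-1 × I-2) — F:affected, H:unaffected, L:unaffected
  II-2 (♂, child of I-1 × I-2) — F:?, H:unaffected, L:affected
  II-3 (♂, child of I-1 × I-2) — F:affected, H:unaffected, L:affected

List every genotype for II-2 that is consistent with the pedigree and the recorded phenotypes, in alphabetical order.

F/I-1 un ·: ff
F/I-2 aff ·: Ff|FF
F/II-1 aff I-1×I-2: Ff
F/II-2 ? I-1×I-2: ff|Ff
F/II-3 aff I-1×I-2: Ff
⇒ F over [I-1,I-2,II-1,II-2,II-3]: 3 consistent
H/I-1 un ·: hh
H/I-2 un ·: hh
H/II-1 un I-1×I-2: hh
H/II-2 un I-1×I-2: hh
H/II-3 un I-1×I-2: hh
⇒ H over [I-1,I-2,II-1,II-2,II-3]: 1 consistent
L/I-1 ? ·: Ll
L/I-2 un ·: ll
L/II-1 un I-1×I-2: ll
L/II-2 aff I-1×I-2: Ll
L/II-3 aff I-1×I-2: Ll
⇒ L over [I-1,I-2,II-1,II-2,II-3]: 1 consistent

II-2 ∈ {Ff hh Ll, ff hh Ll}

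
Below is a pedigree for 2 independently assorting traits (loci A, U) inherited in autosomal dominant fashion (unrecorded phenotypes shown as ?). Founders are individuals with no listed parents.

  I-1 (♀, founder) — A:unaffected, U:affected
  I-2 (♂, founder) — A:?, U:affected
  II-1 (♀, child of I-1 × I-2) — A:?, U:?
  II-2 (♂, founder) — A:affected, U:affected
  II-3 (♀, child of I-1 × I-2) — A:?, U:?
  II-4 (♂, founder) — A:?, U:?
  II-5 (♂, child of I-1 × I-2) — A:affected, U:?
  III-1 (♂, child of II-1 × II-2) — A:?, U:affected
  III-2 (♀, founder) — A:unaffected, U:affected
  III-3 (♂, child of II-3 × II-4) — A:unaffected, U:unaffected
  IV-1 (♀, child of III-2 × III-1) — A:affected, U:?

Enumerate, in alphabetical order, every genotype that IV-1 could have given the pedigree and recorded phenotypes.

IV-1 ∈ {Aa UU, Aa Uu, Aa uu}

A/I-1 un ·: aa
A/I-2 ? ·: Aa|AA
A/II-1 ? I-1×I-2: aa|Aa
A/II-2 aff ·: Aa|AA
A/II-3 ? I-1×I-2: aa|Aa
A/II-4 ? ·: aa|Aa
A/II-5 aff I-1×I-2: Aa
A/III-1 ? II-1×II-2: Aa|AA
A/III-2 un ·: aa
A/III-3 un II-3×II-4: aa
A/IV-1 aff III-2×III-1: Aa
⇒ A over [I-1,I-2,II-1,II-2,II-3,II-4,II-5,III-1,III-2,III-3,IV-1]: 32 consistent
U/I-1 aff ·: Uu|UU
U/I-2 aff ·: Uu|UU
U/II-1 ? I-1×I-2: uu|Uu|UU
U/II-2 aff ·: Uu|UU
U/II-3 ? I-1×I-2: uu|Uu
U/II-4 ? ·: uu|Uu
U/II-5 ? I-1×I-2: uu|Uu|UU
U/III-1 aff II-1×II-2: Uu|UU
U/III-2 aff ·: Uu|UU
U/III-3 un II-3×II-4: uu
U/IV-1 ? III-2×III-1: uu|Uu|UU
⇒ U over [I-1,I-2,II-1,II-2,II-3,II-4,II-5,III-1,III-2,III-3,IV-1]: 660 consistent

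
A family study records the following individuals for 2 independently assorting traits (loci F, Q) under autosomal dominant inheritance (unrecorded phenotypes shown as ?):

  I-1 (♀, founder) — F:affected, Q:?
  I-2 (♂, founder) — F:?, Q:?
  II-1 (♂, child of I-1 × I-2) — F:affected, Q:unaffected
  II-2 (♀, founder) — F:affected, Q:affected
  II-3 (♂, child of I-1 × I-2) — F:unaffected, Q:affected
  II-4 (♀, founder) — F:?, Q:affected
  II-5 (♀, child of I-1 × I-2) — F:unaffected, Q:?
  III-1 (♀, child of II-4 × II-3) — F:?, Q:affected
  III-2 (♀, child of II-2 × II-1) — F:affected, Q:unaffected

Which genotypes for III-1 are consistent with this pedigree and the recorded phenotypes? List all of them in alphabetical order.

III-1 ∈ {Ff QQ, Ff Qq, ff QQ, ff Qq}

F/I-1 aff ·: Ff
F/I-2 ? ·: ff|Ff
F/II-1 aff I-1×I-2: Ff|FF
F/II-2 aff ·: Ff|FF
F/II-3 un I-1×I-2: ff
F/II-4 ? ·: ff|Ff|FF
F/II-5 un I-1×I-2: ff
F/III-1 ? II-4×II-3: ff|Ff
F/III-2 aff II-2×II-1: Ff|FF
⇒ F over [I-1,I-2,II-1,II-2,II-3,II-4,II-5,III-1,III-2]: 44 consistent
Q/I-1 ? ·: qq|Qq
Q/I-2 ? ·: qq|Qq
Q/II-1 un I-1×I-2: qq
Q/II-2 aff ·: Qq
Q/II-3 aff I-1×I-2: Qq|QQ
Q/II-4 aff ·: Qq|QQ
Q/II-5 ? I-1×I-2: qq|Qq|QQ
Q/III-1 aff II-4×II-3: Qq|QQ
Q/III-2 un II-2×II-1: qq
⇒ Q over [I-1,I-2,II-1,II-2,II-3,II-4,II-5,III-1,III-2]: 37 consistent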